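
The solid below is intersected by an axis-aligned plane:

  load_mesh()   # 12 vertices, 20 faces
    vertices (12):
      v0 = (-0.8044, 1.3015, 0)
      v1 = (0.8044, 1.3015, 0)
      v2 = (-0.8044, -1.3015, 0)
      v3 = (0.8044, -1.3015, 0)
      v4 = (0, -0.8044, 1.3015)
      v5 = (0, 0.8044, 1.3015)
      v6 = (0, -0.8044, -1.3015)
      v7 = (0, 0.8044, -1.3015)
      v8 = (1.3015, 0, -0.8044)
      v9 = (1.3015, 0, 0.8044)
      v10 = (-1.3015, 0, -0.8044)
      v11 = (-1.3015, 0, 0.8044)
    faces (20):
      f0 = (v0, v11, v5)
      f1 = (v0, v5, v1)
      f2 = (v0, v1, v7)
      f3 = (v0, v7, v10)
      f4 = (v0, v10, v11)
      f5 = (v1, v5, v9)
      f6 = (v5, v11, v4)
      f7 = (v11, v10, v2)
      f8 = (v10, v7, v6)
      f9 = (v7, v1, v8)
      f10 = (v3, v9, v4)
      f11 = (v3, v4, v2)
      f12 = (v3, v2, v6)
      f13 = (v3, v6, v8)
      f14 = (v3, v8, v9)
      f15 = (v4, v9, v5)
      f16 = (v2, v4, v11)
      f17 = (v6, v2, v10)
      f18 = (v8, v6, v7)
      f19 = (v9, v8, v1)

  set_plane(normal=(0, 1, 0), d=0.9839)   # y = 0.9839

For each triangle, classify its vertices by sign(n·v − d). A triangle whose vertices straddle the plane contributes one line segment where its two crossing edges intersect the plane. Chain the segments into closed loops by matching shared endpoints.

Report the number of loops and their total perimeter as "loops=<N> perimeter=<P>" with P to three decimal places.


loops=1 perimeter=5.541

Straddling triangles (8 of 20):
  (v0,v11,v5) [+--] → (-0.925705, 0.9839, 0.196295)–(-0.290464, 0.9839, 0.831536)  len=0.8984
  (v0,v5,v1) [+-+] → (-0.290464, 0.9839, 0.831536)–(0.290464, 0.9839, 0.831536)  len=0.5809
  (v0,v1,v7) [++-] → (0.290464, 0.9839, -0.831536)–(-0.290464, 0.9839, -0.831536)  len=0.5809
  (v0,v7,v10) [+--] → (-0.290464, 0.9839, -0.831536)–(-0.925705, 0.9839, -0.196295)  len=0.8984
  (v0,v10,v11) [+--] → (-0.925705, 0.9839, -0.196295)–(-0.925705, 0.9839, 0.196295)  len=0.3926
  (v1,v5,v9) [+--] → (0.290464, 0.9839, 0.831536)–(0.925705, 0.9839, 0.196295)  len=0.8984
  (v7,v1,v8) [-+-] → (0.290464, 0.9839, -0.831536)–(0.925705, 0.9839, -0.196295)  len=0.8984
  (v9,v8,v1) [--+] → (0.925705, 0.9839, -0.196295)–(0.925705, 0.9839, 0.196295)  len=0.3926

Chained into 1 loop(s):
  loop 1: 8 segments, perimeter = 5.5405
Total perimeter = 5.541


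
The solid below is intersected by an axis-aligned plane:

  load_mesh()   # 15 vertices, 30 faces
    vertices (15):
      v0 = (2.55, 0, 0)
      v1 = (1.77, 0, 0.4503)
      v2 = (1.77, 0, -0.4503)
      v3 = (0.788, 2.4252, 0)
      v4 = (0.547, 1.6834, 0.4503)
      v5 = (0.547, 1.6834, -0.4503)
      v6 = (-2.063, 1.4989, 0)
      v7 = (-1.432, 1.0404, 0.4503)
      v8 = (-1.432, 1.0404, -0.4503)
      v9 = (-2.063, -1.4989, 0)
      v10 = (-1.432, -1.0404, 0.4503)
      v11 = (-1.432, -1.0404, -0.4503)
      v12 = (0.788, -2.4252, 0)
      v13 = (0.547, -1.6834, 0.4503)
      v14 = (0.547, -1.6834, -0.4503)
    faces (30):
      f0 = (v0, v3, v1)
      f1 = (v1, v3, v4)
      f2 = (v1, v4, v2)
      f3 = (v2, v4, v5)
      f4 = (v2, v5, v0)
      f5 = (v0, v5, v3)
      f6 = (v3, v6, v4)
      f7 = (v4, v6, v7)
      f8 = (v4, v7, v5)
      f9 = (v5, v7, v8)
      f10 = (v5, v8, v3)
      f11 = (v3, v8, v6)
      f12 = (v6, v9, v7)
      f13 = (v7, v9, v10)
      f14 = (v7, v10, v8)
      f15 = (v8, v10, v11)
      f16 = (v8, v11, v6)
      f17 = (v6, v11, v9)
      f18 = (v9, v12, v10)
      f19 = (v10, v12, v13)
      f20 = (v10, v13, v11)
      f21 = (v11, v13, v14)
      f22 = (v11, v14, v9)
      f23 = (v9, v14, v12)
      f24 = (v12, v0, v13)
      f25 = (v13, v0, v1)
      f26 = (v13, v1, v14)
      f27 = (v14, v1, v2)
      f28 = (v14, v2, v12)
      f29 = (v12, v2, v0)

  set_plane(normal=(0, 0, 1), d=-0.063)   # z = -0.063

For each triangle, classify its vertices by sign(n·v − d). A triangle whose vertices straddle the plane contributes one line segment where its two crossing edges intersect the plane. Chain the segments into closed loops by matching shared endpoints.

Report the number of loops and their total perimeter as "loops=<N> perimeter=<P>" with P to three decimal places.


loops=2 perimeter=24.751

Straddling triangles (20 of 30):
  (v1,v4,v2) [++-] → (1.24405, 0.723941, -0.063)–(1.77, 0, -0.063)  len=0.8948
  (v2,v4,v5) [-+-] → (1.24405, 0.723941, -0.063)–(0.547, 1.6834, -0.063)  len=1.1859
  (v2,v5,v0) [--+] → (2.26977, 0.235519, -0.063)–(2.44087, 0, -0.063)  len=0.2911
  (v0,v5,v3) [+-+] → (2.26977, 0.235519, -0.063)–(0.754282, 2.32142, -0.063)  len=2.5783
  (v4,v7,v5) [++-] → (-0.304062, 1.40688, -0.063)–(0.547, 1.6834, -0.063)  len=0.8949
  (v5,v7,v8) [-+-] → (-0.304062, 1.40688, -0.063)–(-1.432, 1.0404, -0.063)  len=1.1860
  (v5,v8,v3) [--+] → (0.477407, 2.23146, -0.063)–(0.754282, 2.32142, -0.063)  len=0.2911
  (v3,v8,v6) [+-+] → (0.477407, 2.23146, -0.063)–(-1.97472, 1.43475, -0.063)  len=2.5783
  (v7,v10,v8) [++-] → (-1.432, 0.145559, -0.063)–(-1.432, 1.0404, -0.063)  len=0.8948
  (v8,v10,v11) [-+-] → (-1.432, 0.145559, -0.063)–(-1.432, -1.0404, -0.063)  len=1.1860
  (v8,v11,v6) [--+] → (-1.97472, 1.14363, -0.063)–(-1.97472, 1.43475, -0.063)  len=0.2911
  (v6,v11,v9) [+-+] → (-1.97472, 1.14363, -0.063)–(-1.97472, -1.43475, -0.063)  len=2.5784
  (v10,v13,v11) [++-] → (-0.580938, -1.31692, -0.063)–(-1.432, -1.0404, -0.063)  len=0.8949
  (v11,v13,v14) [-+-] → (-0.580938, -1.31692, -0.063)–(0.547, -1.6834, -0.063)  len=1.1860
  (v11,v14,v9) [--+] → (-1.69784, -1.52471, -0.063)–(-1.97472, -1.43475, -0.063)  len=0.2911
  (v9,v14,v12) [+-+] → (-1.69784, -1.52471, -0.063)–(0.754282, -2.32142, -0.063)  len=2.5783
  (v13,v1,v14) [++-] → (1.07295, -0.959459, -0.063)–(0.547, -1.6834, -0.063)  len=0.8948
  (v14,v1,v2) [-+-] → (1.07295, -0.959459, -0.063)–(1.77, 0, -0.063)  len=1.1859
  (v14,v2,v12) [--+] → (0.925388, -2.0859, -0.063)–(0.754282, -2.32142, -0.063)  len=0.2911
  (v12,v2,v0) [+-+] → (0.925388, -2.0859, -0.063)–(2.44087, 0, -0.063)  len=2.5783

Chained into 2 loop(s):
  loop 1: 10 segments, perimeter = 10.4040
  loop 2: 10 segments, perimeter = 14.3472
Total perimeter = 24.751


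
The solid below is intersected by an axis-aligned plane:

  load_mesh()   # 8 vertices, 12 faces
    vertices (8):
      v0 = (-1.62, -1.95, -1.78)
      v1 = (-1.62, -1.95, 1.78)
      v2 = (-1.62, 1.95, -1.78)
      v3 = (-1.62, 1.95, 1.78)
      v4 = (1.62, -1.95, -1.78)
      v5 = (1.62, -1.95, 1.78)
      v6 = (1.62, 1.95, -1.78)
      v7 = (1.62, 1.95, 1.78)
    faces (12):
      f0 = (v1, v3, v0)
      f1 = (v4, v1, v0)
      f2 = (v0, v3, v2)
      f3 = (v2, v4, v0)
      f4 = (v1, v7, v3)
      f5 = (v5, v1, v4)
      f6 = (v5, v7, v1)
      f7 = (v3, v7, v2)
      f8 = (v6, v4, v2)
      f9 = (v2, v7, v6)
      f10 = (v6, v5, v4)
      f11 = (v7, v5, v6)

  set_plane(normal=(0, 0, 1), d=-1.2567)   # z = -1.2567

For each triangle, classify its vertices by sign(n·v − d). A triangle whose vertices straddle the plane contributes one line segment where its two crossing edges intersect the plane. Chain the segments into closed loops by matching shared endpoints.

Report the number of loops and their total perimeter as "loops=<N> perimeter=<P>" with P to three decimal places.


loops=1 perimeter=14.280

Straddling triangles (8 of 12):
  (v1,v3,v0) [++-] → (-1.62, -1.37672, -1.2567)–(-1.62, -1.95, -1.2567)  len=0.5733
  (v4,v1,v0) [-+-] → (1.14374, -1.95, -1.2567)–(-1.62, -1.95, -1.2567)  len=2.7637
  (v0,v3,v2) [-+-] → (-1.62, -1.37672, -1.2567)–(-1.62, 1.95, -1.2567)  len=3.3267
  (v5,v1,v4) [++-] → (1.14374, -1.95, -1.2567)–(1.62, -1.95, -1.2567)  len=0.4763
  (v3,v7,v2) [++-] → (-1.14374, 1.95, -1.2567)–(-1.62, 1.95, -1.2567)  len=0.4763
  (v2,v7,v6) [-+-] → (-1.14374, 1.95, -1.2567)–(1.62, 1.95, -1.2567)  len=2.7637
  (v6,v5,v4) [-+-] → (1.62, 1.37672, -1.2567)–(1.62, -1.95, -1.2567)  len=3.3267
  (v7,v5,v6) [++-] → (1.62, 1.37672, -1.2567)–(1.62, 1.95, -1.2567)  len=0.5733

Chained into 1 loop(s):
  loop 1: 8 segments, perimeter = 14.2800
Total perimeter = 14.280


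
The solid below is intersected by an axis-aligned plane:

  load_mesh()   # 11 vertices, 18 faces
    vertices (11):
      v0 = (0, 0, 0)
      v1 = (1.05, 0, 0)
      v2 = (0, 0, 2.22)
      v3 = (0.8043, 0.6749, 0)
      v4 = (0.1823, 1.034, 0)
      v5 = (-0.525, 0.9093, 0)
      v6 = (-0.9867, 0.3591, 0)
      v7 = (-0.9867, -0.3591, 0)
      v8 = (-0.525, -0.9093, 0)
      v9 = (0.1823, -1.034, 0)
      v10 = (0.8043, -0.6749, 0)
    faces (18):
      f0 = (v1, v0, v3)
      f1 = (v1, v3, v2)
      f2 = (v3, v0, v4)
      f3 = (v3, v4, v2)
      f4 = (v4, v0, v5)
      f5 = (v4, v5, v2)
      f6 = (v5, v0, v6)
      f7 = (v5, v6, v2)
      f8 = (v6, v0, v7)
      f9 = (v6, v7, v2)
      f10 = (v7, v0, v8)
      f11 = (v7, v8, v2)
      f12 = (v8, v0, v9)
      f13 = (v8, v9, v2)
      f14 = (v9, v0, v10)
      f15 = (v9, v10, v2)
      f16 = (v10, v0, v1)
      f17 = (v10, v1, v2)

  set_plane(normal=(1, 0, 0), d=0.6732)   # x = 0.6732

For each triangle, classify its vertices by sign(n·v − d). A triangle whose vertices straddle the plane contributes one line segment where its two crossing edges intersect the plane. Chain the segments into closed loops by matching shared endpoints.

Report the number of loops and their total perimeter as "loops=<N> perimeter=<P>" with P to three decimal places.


Straddling triangles (8 of 18):
  (v1,v0,v3) [+-+] → (0.6732, 0, 0)–(0.6732, 0.564892, 0)  len=0.5649
  (v1,v3,v2) [++-] → (0.6732, 0.564892, 0.361858)–(0.6732, 0, 0.796663)  len=0.7129
  (v3,v0,v4) [+--] → (0.6732, 0.564892, 0)–(0.6732, 0.750588, 0)  len=0.1857
  (v3,v4,v2) [+--] → (0.6732, 0.750588, 0)–(0.6732, 0.564892, 0.361858)  len=0.4067
  (v9,v0,v10) [--+] → (0.6732, -0.564892, 0)–(0.6732, -0.750588, 0)  len=0.1857
  (v9,v10,v2) [-+-] → (0.6732, -0.750588, 0)–(0.6732, -0.564892, 0.361858)  len=0.4067
  (v10,v0,v1) [+-+] → (0.6732, -0.564892, 0)–(0.6732, 0, 0)  len=0.5649
  (v10,v1,v2) [++-] → (0.6732, 0, 0.796663)–(0.6732, -0.564892, 0.361858)  len=0.7129

Chained into 1 loop(s):
  loop 1: 8 segments, perimeter = 3.7403
Total perimeter = 3.740

loops=1 perimeter=3.740


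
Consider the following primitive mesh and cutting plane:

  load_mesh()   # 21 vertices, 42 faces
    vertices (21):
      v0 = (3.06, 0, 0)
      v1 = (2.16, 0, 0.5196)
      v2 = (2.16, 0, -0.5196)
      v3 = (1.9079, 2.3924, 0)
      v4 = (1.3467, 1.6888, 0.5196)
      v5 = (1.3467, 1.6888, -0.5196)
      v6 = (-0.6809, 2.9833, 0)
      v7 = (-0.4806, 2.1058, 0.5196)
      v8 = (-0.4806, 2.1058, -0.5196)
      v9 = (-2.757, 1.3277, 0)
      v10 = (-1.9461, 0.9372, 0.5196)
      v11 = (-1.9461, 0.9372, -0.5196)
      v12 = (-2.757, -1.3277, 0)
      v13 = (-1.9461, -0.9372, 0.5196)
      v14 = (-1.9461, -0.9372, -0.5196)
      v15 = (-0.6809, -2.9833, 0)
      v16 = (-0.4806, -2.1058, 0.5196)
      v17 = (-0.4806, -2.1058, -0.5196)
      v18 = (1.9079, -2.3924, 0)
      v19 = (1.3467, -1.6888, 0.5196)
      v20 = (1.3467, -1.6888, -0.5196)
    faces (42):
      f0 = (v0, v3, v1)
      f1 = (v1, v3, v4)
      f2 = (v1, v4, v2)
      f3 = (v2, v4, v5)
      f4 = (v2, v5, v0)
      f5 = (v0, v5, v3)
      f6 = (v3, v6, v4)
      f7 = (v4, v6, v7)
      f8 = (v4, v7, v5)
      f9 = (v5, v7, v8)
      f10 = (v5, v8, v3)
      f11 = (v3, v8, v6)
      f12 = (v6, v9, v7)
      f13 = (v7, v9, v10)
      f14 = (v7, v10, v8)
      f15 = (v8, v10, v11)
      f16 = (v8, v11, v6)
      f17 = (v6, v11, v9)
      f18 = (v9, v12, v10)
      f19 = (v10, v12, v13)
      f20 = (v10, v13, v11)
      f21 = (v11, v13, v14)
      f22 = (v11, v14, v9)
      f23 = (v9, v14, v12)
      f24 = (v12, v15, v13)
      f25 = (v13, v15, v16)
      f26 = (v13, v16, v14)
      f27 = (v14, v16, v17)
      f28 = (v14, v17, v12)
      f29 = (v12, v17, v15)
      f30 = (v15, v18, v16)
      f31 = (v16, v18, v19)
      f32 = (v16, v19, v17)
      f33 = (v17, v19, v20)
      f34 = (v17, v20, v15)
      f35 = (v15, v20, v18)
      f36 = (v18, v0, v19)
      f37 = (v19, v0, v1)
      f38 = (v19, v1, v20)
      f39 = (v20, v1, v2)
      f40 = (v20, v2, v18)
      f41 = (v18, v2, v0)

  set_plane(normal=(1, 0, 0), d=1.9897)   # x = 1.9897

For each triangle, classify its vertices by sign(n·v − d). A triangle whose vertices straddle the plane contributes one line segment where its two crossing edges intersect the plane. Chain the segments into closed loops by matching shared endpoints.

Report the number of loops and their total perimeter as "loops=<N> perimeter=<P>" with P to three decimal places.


Straddling triangles (12 of 42):
  (v0,v3,v1) [+-+] → (1.9897, 2.22254, 0)–(1.9897, 1.61613, 0.168597)  len=0.6294
  (v1,v3,v4) [+--] → (1.9897, 1.61613, 0.168597)–(1.9897, 0.353624, 0.5196)  len=1.3104
  (v1,v4,v2) [+-+] → (1.9897, 0.353624, 0.5196)–(1.9897, 0.353624, -0.301998)  len=0.8216
  (v2,v4,v5) [+--] → (1.9897, 0.353624, -0.301998)–(1.9897, 0.353624, -0.5196)  len=0.2176
  (v2,v5,v0) [+-+] → (1.9897, 0.353624, -0.5196)–(1.9897, 1.05499, -0.324595)  len=0.7280
  (v0,v5,v3) [+--] → (1.9897, 1.05499, -0.324595)–(1.9897, 2.22254, 0)  len=1.2118
  (v18,v0,v19) [-+-] → (1.9897, -2.22254, 0)–(1.9897, -1.05499, 0.324595)  len=1.2118
  (v19,v0,v1) [-++] → (1.9897, -1.05499, 0.324595)–(1.9897, -0.353624, 0.5196)  len=0.7280
  (v19,v1,v20) [-+-] → (1.9897, -0.353624, 0.5196)–(1.9897, -0.353624, 0.301998)  len=0.2176
  (v20,v1,v2) [-++] → (1.9897, -0.353624, 0.301998)–(1.9897, -0.353624, -0.5196)  len=0.8216
  (v20,v2,v18) [-+-] → (1.9897, -0.353624, -0.5196)–(1.9897, -1.61613, -0.168597)  len=1.3104
  (v18,v2,v0) [-++] → (1.9897, -1.61613, -0.168597)–(1.9897, -2.22254, 0)  len=0.6294

Chained into 2 loop(s):
  loop 1: 6 segments, perimeter = 4.9188
  loop 2: 6 segments, perimeter = 4.9188
Total perimeter = 9.838

loops=2 perimeter=9.838


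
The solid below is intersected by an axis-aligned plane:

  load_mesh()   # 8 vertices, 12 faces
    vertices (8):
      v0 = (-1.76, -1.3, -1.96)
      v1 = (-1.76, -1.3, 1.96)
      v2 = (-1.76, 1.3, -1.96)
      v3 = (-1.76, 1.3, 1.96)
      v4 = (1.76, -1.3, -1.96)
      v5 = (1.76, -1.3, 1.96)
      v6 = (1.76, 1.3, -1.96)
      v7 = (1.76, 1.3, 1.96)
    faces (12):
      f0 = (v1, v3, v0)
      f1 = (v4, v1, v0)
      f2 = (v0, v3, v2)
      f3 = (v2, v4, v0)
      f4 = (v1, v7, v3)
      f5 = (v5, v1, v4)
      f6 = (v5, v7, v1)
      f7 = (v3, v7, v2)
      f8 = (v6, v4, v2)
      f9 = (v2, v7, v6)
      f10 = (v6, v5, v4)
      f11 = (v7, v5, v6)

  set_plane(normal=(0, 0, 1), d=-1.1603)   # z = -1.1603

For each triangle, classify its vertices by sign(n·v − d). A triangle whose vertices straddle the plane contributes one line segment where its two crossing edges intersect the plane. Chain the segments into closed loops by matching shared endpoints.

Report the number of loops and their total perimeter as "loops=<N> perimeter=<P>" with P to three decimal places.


loops=1 perimeter=12.240

Straddling triangles (8 of 12):
  (v1,v3,v0) [++-] → (-1.76, -0.769587, -1.1603)–(-1.76, -1.3, -1.1603)  len=0.5304
  (v4,v1,v0) [-+-] → (1.0419, -1.3, -1.1603)–(-1.76, -1.3, -1.1603)  len=2.8019
  (v0,v3,v2) [-+-] → (-1.76, -0.769587, -1.1603)–(-1.76, 1.3, -1.1603)  len=2.0696
  (v5,v1,v4) [++-] → (1.0419, -1.3, -1.1603)–(1.76, -1.3, -1.1603)  len=0.7181
  (v3,v7,v2) [++-] → (-1.0419, 1.3, -1.1603)–(-1.76, 1.3, -1.1603)  len=0.7181
  (v2,v7,v6) [-+-] → (-1.0419, 1.3, -1.1603)–(1.76, 1.3, -1.1603)  len=2.8019
  (v6,v5,v4) [-+-] → (1.76, 0.769587, -1.1603)–(1.76, -1.3, -1.1603)  len=2.0696
  (v7,v5,v6) [++-] → (1.76, 0.769587, -1.1603)–(1.76, 1.3, -1.1603)  len=0.5304

Chained into 1 loop(s):
  loop 1: 8 segments, perimeter = 12.2400
Total perimeter = 12.240


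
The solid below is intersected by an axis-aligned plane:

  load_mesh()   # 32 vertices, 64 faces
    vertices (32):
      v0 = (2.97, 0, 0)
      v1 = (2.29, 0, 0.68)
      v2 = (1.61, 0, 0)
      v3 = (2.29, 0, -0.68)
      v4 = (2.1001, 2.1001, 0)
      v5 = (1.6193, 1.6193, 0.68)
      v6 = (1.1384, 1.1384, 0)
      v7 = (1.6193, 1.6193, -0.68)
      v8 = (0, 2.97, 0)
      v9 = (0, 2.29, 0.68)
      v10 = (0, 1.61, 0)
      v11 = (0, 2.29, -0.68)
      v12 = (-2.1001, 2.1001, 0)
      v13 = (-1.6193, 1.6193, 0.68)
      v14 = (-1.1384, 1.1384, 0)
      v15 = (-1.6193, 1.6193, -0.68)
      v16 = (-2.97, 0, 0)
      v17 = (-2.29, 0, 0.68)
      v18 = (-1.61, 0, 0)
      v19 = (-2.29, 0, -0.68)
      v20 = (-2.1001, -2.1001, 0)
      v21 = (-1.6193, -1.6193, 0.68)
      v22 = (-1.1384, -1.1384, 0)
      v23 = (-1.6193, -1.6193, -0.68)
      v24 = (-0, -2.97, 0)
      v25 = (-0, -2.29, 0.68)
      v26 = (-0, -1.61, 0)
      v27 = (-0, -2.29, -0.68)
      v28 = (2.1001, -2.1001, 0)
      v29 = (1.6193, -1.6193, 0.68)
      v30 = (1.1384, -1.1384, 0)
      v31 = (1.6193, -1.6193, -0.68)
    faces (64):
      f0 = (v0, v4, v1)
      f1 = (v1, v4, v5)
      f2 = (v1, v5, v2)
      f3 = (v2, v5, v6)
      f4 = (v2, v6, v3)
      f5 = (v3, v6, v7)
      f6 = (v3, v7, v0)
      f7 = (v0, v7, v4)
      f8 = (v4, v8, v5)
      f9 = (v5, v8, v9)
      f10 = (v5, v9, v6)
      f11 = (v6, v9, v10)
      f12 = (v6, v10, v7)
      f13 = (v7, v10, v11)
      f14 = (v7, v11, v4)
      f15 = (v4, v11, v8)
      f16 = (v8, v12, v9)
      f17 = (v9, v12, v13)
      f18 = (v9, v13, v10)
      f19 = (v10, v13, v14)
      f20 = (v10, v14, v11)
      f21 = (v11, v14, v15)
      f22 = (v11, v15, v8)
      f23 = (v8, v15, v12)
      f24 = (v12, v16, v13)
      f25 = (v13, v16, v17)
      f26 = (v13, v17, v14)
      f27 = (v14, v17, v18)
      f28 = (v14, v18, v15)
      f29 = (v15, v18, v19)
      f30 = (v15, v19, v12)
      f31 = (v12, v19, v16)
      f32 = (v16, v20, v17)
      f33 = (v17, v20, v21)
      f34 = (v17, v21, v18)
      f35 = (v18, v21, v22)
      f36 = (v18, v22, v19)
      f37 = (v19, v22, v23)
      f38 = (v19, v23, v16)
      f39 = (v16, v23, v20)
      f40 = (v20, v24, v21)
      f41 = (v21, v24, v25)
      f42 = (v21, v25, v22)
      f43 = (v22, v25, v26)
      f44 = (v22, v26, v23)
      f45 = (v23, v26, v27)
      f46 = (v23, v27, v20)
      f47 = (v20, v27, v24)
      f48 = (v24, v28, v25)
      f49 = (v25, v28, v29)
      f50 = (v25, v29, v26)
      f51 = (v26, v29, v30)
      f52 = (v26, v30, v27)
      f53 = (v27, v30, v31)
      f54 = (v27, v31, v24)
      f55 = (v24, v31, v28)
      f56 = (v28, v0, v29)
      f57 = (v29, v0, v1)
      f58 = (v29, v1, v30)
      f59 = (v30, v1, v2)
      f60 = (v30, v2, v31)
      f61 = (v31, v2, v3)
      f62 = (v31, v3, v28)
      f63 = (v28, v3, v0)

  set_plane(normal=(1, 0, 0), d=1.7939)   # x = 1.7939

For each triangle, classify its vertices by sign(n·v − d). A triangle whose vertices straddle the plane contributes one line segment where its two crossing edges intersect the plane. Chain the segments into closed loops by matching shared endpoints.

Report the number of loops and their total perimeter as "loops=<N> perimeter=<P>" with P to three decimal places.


Straddling triangles (18 of 64):
  (v1,v4,v5) [++-] → (1.7939, 1.7939, 0.433062)–(1.7939, 1.19776, 0.68)  len=0.6453
  (v1,v5,v2) [+--] → (1.7939, 1.19776, 0.68)–(1.7939, 0, 0.1839)  len=1.2964
  (v2,v6,v3) [--+] → (1.7939, 0.490414, -0.387061)–(1.7939, 0, -0.1839)  len=0.5308
  (v3,v6,v7) [+--] → (1.7939, 0.490414, -0.387061)–(1.7939, 1.19776, -0.68)  len=0.7656
  (v3,v7,v0) [+-+] → (1.7939, 1.19776, -0.68)–(1.7939, 1.40998, -0.592099)  len=0.2297
  (v0,v7,v4) [+-+] → (1.7939, 1.40998, -0.592099)–(1.7939, 1.7939, -0.433062)  len=0.4156
  (v4,v8,v5) [+--] → (1.7939, 2.22693, 0)–(1.7939, 1.7939, 0.433062)  len=0.6124
  (v7,v11,v4) [--+] → (1.7939, 2.12779, -0.0991458)–(1.7939, 1.7939, -0.433062)  len=0.4722
  (v4,v11,v8) [+--] → (1.7939, 2.12779, -0.0991458)–(1.7939, 2.22693, 0)  len=0.1402
  (v24,v28,v25) [-+-] → (1.7939, -2.22693, 0)–(1.7939, -2.12779, 0.0991458)  len=0.1402
  (v25,v28,v29) [-+-] → (1.7939, -2.12779, 0.0991458)–(1.7939, -1.7939, 0.433062)  len=0.4722
  (v24,v31,v28) [--+] → (1.7939, -1.7939, -0.433062)–(1.7939, -2.22693, 0)  len=0.6124
  (v28,v0,v29) [++-] → (1.7939, -1.40998, 0.592099)–(1.7939, -1.7939, 0.433062)  len=0.4156
  (v29,v0,v1) [-++] → (1.7939, -1.40998, 0.592099)–(1.7939, -1.19776, 0.68)  len=0.2297
  (v29,v1,v30) [-+-] → (1.7939, -1.19776, 0.68)–(1.7939, -0.490414, 0.387061)  len=0.7656
  (v30,v1,v2) [-+-] → (1.7939, -0.490414, 0.387061)–(1.7939, 0, 0.1839)  len=0.5308
  (v31,v2,v3) [--+] → (1.7939, 0, -0.1839)–(1.7939, -1.19776, -0.68)  len=1.2964
  (v31,v3,v28) [-++] → (1.7939, -1.19776, -0.68)–(1.7939, -1.7939, -0.433062)  len=0.6453

Chained into 1 loop(s):
  loop 1: 18 segments, perimeter = 10.2165
Total perimeter = 10.216

loops=1 perimeter=10.216


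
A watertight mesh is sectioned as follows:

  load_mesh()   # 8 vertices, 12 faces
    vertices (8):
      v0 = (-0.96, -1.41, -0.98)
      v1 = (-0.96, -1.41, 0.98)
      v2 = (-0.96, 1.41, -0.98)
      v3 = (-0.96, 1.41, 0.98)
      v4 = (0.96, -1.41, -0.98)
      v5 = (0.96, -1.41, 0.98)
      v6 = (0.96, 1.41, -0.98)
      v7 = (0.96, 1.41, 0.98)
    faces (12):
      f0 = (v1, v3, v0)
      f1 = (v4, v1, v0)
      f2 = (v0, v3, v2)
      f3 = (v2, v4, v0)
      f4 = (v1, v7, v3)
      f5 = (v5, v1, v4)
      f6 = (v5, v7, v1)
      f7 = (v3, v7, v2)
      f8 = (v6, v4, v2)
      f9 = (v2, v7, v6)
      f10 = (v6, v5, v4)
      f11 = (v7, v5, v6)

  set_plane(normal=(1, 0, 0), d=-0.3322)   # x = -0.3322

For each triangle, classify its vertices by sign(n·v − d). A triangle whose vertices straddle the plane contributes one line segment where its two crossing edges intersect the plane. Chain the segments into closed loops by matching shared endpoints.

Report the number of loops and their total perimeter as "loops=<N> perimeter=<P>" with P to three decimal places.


Straddling triangles (8 of 12):
  (v4,v1,v0) [+--] → (-0.3322, -1.41, 0.339121)–(-0.3322, -1.41, -0.98)  len=1.3191
  (v2,v4,v0) [-+-] → (-0.3322, 0.487919, -0.98)–(-0.3322, -1.41, -0.98)  len=1.8979
  (v1,v7,v3) [-+-] → (-0.3322, -0.487919, 0.98)–(-0.3322, 1.41, 0.98)  len=1.8979
  (v5,v1,v4) [+-+] → (-0.3322, -1.41, 0.98)–(-0.3322, -1.41, 0.339121)  len=0.6409
  (v5,v7,v1) [++-] → (-0.3322, -0.487919, 0.98)–(-0.3322, -1.41, 0.98)  len=0.9221
  (v3,v7,v2) [-+-] → (-0.3322, 1.41, 0.98)–(-0.3322, 1.41, -0.339121)  len=1.3191
  (v6,v4,v2) [++-] → (-0.3322, 0.487919, -0.98)–(-0.3322, 1.41, -0.98)  len=0.9221
  (v2,v7,v6) [-++] → (-0.3322, 1.41, -0.339121)–(-0.3322, 1.41, -0.98)  len=0.6409

Chained into 1 loop(s):
  loop 1: 8 segments, perimeter = 9.5600
Total perimeter = 9.560

loops=1 perimeter=9.560


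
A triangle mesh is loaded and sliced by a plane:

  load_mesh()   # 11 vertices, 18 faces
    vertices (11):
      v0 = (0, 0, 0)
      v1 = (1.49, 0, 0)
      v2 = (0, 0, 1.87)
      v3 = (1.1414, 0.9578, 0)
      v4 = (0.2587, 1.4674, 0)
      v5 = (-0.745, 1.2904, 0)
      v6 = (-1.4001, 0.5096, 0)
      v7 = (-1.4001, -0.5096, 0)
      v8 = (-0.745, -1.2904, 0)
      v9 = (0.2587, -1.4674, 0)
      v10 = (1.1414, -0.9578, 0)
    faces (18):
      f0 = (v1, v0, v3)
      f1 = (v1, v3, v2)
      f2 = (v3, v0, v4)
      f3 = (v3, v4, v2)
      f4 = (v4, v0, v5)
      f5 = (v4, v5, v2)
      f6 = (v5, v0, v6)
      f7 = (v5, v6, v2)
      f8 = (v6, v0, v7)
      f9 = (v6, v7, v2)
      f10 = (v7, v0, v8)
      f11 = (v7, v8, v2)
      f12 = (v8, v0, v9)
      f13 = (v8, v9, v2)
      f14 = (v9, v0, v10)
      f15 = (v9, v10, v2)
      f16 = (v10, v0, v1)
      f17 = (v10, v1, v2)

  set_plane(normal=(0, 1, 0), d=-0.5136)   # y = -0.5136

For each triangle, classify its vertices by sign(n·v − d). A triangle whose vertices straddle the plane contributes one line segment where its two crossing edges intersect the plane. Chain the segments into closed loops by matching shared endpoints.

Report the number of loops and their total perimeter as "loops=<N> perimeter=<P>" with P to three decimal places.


Straddling triangles (8 of 18):
  (v7,v0,v8) [++-] → (-0.296522, -0.5136, 0)–(-1.39674, -0.5136, 0)  len=1.1002
  (v7,v8,v2) [+-+] → (-1.39674, -0.5136, 0)–(-0.296522, -0.5136, 1.12571)  len=1.5741
  (v8,v0,v9) [-+-] → (-0.296522, -0.5136, 0)–(0.0905468, -0.5136, 0)  len=0.3871
  (v8,v9,v2) [--+] → (0.0905468, -0.5136, 1.21549)–(-0.296522, -0.5136, 1.12571)  len=0.3973
  (v9,v0,v10) [-+-] → (0.0905468, -0.5136, 0)–(0.612052, -0.5136, 0)  len=0.5215
  (v9,v10,v2) [--+] → (0.612052, -0.5136, 0.867252)–(0.0905468, -0.5136, 1.21549)  len=0.6271
  (v10,v0,v1) [-++] → (0.612052, -0.5136, 0)–(1.30307, -0.5136, 0)  len=0.6910
  (v10,v1,v2) [-++] → (1.30307, -0.5136, 0)–(0.612052, -0.5136, 0.867252)  len=1.1089

Chained into 1 loop(s):
  loop 1: 8 segments, perimeter = 6.4072
Total perimeter = 6.407

loops=1 perimeter=6.407


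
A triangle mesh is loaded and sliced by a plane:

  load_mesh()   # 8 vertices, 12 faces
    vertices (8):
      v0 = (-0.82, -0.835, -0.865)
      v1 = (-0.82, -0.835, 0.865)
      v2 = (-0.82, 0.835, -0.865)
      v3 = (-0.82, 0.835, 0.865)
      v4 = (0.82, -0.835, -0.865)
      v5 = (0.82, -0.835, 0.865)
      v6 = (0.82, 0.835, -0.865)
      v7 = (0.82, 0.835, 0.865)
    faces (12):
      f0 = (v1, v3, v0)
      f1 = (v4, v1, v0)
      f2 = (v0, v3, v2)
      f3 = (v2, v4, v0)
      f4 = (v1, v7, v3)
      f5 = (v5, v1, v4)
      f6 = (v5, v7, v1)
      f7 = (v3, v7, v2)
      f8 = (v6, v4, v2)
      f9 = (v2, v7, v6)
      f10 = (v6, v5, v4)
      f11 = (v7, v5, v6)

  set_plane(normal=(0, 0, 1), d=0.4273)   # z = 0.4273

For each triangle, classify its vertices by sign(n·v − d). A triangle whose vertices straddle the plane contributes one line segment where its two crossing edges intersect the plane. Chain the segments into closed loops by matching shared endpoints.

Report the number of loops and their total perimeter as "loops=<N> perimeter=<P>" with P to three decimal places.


loops=1 perimeter=6.620

Straddling triangles (8 of 12):
  (v1,v3,v0) [++-] → (-0.82, 0.41248, 0.4273)–(-0.82, -0.835, 0.4273)  len=1.2475
  (v4,v1,v0) [-+-] → (-0.405071, -0.835, 0.4273)–(-0.82, -0.835, 0.4273)  len=0.4149
  (v0,v3,v2) [-+-] → (-0.82, 0.41248, 0.4273)–(-0.82, 0.835, 0.4273)  len=0.4225
  (v5,v1,v4) [++-] → (-0.405071, -0.835, 0.4273)–(0.82, -0.835, 0.4273)  len=1.2251
  (v3,v7,v2) [++-] → (0.405071, 0.835, 0.4273)–(-0.82, 0.835, 0.4273)  len=1.2251
  (v2,v7,v6) [-+-] → (0.405071, 0.835, 0.4273)–(0.82, 0.835, 0.4273)  len=0.4149
  (v6,v5,v4) [-+-] → (0.82, -0.41248, 0.4273)–(0.82, -0.835, 0.4273)  len=0.4225
  (v7,v5,v6) [++-] → (0.82, -0.41248, 0.4273)–(0.82, 0.835, 0.4273)  len=1.2475

Chained into 1 loop(s):
  loop 1: 8 segments, perimeter = 6.6200
Total perimeter = 6.620


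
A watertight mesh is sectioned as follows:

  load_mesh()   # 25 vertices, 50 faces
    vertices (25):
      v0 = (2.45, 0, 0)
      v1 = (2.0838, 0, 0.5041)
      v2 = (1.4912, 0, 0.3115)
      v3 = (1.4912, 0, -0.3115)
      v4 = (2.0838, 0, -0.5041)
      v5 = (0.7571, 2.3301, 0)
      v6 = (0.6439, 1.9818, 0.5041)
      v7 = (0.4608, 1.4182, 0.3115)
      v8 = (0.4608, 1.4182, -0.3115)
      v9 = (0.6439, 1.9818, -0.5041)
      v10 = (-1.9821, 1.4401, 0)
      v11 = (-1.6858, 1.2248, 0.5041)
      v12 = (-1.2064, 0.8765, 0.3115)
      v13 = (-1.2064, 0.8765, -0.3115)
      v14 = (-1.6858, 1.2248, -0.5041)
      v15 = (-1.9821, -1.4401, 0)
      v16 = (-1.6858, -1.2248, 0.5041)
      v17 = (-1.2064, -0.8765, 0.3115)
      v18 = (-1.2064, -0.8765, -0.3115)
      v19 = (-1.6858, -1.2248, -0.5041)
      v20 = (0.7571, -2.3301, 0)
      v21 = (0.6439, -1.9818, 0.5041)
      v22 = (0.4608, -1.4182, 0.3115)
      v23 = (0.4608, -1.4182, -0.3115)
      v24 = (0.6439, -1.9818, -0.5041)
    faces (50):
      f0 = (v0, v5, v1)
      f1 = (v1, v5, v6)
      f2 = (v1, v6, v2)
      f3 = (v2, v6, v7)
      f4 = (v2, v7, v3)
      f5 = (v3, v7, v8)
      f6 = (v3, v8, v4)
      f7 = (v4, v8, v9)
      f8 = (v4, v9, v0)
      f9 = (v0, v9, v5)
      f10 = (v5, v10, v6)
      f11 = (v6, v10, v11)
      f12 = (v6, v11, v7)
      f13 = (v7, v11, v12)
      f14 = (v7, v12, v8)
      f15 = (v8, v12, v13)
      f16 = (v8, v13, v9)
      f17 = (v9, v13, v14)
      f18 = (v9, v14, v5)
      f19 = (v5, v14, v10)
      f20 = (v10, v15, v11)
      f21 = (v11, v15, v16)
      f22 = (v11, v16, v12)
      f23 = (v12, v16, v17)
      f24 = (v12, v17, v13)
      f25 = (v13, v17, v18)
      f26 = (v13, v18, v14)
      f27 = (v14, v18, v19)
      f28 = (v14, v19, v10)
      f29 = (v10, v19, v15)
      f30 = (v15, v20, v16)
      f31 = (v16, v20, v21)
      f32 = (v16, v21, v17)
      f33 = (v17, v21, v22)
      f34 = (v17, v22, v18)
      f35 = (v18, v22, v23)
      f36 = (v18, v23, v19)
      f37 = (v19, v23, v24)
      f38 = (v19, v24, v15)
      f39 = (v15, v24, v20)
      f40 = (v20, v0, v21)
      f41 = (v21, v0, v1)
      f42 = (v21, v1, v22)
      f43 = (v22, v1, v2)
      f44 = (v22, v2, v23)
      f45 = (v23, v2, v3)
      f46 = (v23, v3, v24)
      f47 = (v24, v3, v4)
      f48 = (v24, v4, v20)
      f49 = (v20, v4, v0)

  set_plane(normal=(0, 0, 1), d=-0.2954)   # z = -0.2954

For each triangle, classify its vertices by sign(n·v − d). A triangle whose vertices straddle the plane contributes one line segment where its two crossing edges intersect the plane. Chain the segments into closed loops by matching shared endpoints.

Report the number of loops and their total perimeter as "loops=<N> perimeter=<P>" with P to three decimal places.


loops=2 perimeter=21.904

Straddling triangles (20 of 50):
  (v2,v7,v3) [++-] → (1.46457, 0.0366501, -0.2954)–(1.4912, 0, -0.2954)  len=0.0453
  (v3,v7,v8) [-+-] → (1.46457, 0.0366501, -0.2954)–(0.4608, 1.4182, -0.2954)  len=1.7077
  (v4,v9,v0) [--+] → (1.39163, 1.16132, -0.2954)–(2.23541, 0, -0.2954)  len=1.4355
  (v0,v9,v5) [+-+] → (1.39163, 1.16132, -0.2954)–(0.690765, 2.126, -0.2954)  len=1.1924
  (v7,v12,v8) [++-] → (0.417715, 1.4042, -0.2954)–(0.4608, 1.4182, -0.2954)  len=0.0453
  (v8,v12,v13) [-+-] → (0.417715, 1.4042, -0.2954)–(-1.2064, 0.8765, -0.2954)  len=1.7077
  (v9,v14,v5) [--+] → (-0.674427, 1.6824, -0.2954)–(0.690765, 2.126, -0.2954)  len=1.4355
  (v5,v14,v10) [+-+] → (-0.674427, 1.6824, -0.2954)–(-1.80847, 1.31394, -0.2954)  len=1.1924
  (v12,v17,v13) [++-] → (-1.2064, 0.831198, -0.2954)–(-1.2064, 0.8765, -0.2954)  len=0.0453
  (v13,v17,v18) [-+-] → (-1.2064, 0.831198, -0.2954)–(-1.2064, -0.8765, -0.2954)  len=1.7077
  (v14,v19,v10) [--+] → (-1.80847, -0.121518, -0.2954)–(-1.80847, 1.31394, -0.2954)  len=1.4355
  (v10,v19,v15) [+-+] → (-1.80847, -0.121518, -0.2954)–(-1.80847, -1.31394, -0.2954)  len=1.1924
  (v17,v22,v18) [++-] → (-1.16332, -0.890499, -0.2954)–(-1.2064, -0.8765, -0.2954)  len=0.0453
  (v18,v22,v23) [-+-] → (-1.16332, -0.890499, -0.2954)–(0.4608, -1.4182, -0.2954)  len=1.7077
  (v19,v24,v15) [--+] → (-0.443278, -1.75753, -0.2954)–(-1.80847, -1.31394, -0.2954)  len=1.4355
  (v15,v24,v20) [+-+] → (-0.443278, -1.75753, -0.2954)–(0.690765, -2.126, -0.2954)  len=1.1924
  (v22,v2,v23) [++-] → (0.487428, -1.38155, -0.2954)–(0.4608, -1.4182, -0.2954)  len=0.0453
  (v23,v2,v3) [-+-] → (0.487428, -1.38155, -0.2954)–(1.4912, 0, -0.2954)  len=1.7077
  (v24,v4,v20) [--+] → (1.53454, -0.964673, -0.2954)–(0.690765, -2.126, -0.2954)  len=1.4355
  (v20,v4,v0) [+-+] → (1.53454, -0.964673, -0.2954)–(2.23541, 0, -0.2954)  len=1.1924

Chained into 2 loop(s):
  loop 1: 10 segments, perimeter = 8.7650
  loop 2: 10 segments, perimeter = 13.1394
Total perimeter = 21.904


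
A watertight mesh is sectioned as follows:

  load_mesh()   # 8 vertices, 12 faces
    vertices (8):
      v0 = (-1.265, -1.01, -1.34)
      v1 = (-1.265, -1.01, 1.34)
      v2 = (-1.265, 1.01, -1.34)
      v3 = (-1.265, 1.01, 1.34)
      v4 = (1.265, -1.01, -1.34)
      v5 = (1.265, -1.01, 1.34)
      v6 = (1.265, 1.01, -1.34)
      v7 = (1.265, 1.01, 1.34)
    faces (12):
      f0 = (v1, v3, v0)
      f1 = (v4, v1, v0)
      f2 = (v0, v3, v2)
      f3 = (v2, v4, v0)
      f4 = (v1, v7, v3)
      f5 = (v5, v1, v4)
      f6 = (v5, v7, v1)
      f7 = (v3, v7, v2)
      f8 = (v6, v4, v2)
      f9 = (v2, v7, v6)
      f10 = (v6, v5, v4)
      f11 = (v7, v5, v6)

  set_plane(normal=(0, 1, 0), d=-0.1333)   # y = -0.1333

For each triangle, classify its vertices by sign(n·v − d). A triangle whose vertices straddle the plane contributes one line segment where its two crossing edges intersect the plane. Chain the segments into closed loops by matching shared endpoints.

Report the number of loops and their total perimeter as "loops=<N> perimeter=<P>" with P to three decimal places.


loops=1 perimeter=10.420

Straddling triangles (8 of 12):
  (v1,v3,v0) [-+-] → (-1.265, -0.1333, 1.34)–(-1.265, -0.1333, -0.176853)  len=1.5169
  (v0,v3,v2) [-++] → (-1.265, -0.1333, -0.176853)–(-1.265, -0.1333, -1.34)  len=1.1631
  (v2,v4,v0) [+--] → (0.166955, -0.1333, -1.34)–(-1.265, -0.1333, -1.34)  len=1.4320
  (v1,v7,v3) [-++] → (-0.166955, -0.1333, 1.34)–(-1.265, -0.1333, 1.34)  len=1.0980
  (v5,v7,v1) [-+-] → (1.265, -0.1333, 1.34)–(-0.166955, -0.1333, 1.34)  len=1.4320
  (v6,v4,v2) [+-+] → (1.265, -0.1333, -1.34)–(0.166955, -0.1333, -1.34)  len=1.0980
  (v6,v5,v4) [+--] → (1.265, -0.1333, 0.176853)–(1.265, -0.1333, -1.34)  len=1.5169
  (v7,v5,v6) [+-+] → (1.265, -0.1333, 1.34)–(1.265, -0.1333, 0.176853)  len=1.1631

Chained into 1 loop(s):
  loop 1: 8 segments, perimeter = 10.4200
Total perimeter = 10.420


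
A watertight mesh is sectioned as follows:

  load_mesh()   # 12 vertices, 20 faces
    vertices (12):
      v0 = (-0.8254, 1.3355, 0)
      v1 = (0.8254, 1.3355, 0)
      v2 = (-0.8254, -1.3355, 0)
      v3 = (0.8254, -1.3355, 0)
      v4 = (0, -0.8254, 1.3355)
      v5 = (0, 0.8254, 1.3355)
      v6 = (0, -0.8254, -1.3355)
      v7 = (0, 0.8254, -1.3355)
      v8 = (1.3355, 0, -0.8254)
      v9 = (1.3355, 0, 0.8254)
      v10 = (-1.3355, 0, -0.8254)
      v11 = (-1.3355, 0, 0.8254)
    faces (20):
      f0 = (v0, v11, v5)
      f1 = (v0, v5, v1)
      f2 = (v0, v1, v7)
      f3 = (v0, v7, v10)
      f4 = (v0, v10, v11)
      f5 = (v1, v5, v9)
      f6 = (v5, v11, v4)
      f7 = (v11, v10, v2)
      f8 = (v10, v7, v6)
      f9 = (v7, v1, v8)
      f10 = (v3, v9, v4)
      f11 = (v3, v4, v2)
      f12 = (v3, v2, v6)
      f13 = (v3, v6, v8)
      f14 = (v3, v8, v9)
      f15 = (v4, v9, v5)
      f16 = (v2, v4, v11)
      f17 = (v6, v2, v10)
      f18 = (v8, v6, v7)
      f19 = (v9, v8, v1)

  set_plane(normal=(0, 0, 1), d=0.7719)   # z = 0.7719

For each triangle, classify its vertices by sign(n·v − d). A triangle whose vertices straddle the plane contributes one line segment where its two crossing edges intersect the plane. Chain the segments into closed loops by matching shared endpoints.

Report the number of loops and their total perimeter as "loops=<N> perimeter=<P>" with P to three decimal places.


Straddling triangles (10 of 20):
  (v0,v11,v5) [-++] → (-1.30244, 0.0865632, 0.7719)–(-0.348331, 1.04067, 0.7719)  len=1.3493
  (v0,v5,v1) [-+-] → (-0.348331, 1.04067, 0.7719)–(0.348331, 1.04067, 0.7719)  len=0.6967
  (v0,v10,v11) [--+] → (-1.3355, 0, 0.7719)–(-1.30244, 0.0865632, 0.7719)  len=0.0927
  (v1,v5,v9) [-++] → (0.348331, 1.04067, 0.7719)–(1.30244, 0.0865632, 0.7719)  len=1.3493
  (v11,v10,v2) [+--] → (-1.3355, 0, 0.7719)–(-1.30244, -0.0865632, 0.7719)  len=0.0927
  (v3,v9,v4) [-++] → (1.30244, -0.0865632, 0.7719)–(0.348331, -1.04067, 0.7719)  len=1.3493
  (v3,v4,v2) [-+-] → (0.348331, -1.04067, 0.7719)–(-0.348331, -1.04067, 0.7719)  len=0.6967
  (v3,v8,v9) [--+] → (1.3355, 0, 0.7719)–(1.30244, -0.0865632, 0.7719)  len=0.0927
  (v2,v4,v11) [-++] → (-0.348331, -1.04067, 0.7719)–(-1.30244, -0.0865632, 0.7719)  len=1.3493
  (v9,v8,v1) [+--] → (1.3355, 0, 0.7719)–(1.30244, 0.0865632, 0.7719)  len=0.0927

Chained into 1 loop(s):
  loop 1: 10 segments, perimeter = 7.1612
Total perimeter = 7.161

loops=1 perimeter=7.161


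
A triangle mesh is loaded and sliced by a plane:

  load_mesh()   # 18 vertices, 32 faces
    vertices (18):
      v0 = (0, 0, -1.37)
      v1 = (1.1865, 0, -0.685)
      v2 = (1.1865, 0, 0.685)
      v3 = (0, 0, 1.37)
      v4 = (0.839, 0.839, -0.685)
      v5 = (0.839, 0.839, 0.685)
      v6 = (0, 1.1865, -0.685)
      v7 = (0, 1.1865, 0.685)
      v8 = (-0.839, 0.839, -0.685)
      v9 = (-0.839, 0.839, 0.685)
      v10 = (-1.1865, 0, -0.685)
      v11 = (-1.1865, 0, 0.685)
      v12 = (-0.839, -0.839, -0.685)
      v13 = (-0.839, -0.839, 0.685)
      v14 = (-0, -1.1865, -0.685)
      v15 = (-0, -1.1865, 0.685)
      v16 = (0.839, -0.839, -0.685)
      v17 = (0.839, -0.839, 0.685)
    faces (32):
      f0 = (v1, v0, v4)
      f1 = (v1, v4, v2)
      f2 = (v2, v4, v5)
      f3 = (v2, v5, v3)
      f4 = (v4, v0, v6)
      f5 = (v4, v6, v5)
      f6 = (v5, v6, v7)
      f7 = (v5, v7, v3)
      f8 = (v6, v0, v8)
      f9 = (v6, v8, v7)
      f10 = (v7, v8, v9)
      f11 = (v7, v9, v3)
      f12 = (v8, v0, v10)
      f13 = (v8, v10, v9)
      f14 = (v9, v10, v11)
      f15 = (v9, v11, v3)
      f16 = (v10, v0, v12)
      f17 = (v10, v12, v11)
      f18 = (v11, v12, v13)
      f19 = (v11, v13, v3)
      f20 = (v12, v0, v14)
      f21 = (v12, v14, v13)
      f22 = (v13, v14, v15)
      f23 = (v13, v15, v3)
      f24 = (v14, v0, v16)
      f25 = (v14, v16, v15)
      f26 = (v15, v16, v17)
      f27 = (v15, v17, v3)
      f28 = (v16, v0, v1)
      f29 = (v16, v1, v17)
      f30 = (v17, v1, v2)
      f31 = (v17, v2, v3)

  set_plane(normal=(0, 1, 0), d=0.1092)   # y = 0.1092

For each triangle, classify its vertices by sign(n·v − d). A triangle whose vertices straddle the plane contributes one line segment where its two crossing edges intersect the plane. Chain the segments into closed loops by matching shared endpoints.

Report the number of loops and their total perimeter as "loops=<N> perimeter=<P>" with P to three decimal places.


Straddling triangles (12 of 32):
  (v1,v0,v4) [--+] → (0.1092, 0.1092, -1.28084)–(1.14127, 0.1092, -0.685)  len=1.1917
  (v1,v4,v2) [-+-] → (1.14127, 0.1092, -0.685)–(1.14127, 0.1092, 0.506688)  len=1.1917
  (v2,v4,v5) [-++] → (1.14127, 0.1092, 0.506688)–(1.14127, 0.1092, 0.685)  len=0.1783
  (v2,v5,v3) [-+-] → (1.14127, 0.1092, 0.685)–(0.1092, 0.1092, 1.28084)  len=1.1917
  (v4,v0,v6) [+-+] → (0.1092, 0.1092, -1.28084)–(0, 0.1092, -1.30696)  len=0.1123
  (v5,v7,v3) [++-] → (0, 0.1092, 1.30696)–(0.1092, 0.1092, 1.28084)  len=0.1123
  (v6,v0,v8) [+-+] → (0, 0.1092, -1.30696)–(-0.1092, 0.1092, -1.28084)  len=0.1123
  (v7,v9,v3) [++-] → (-0.1092, 0.1092, 1.28084)–(0, 0.1092, 1.30696)  len=0.1123
  (v8,v0,v10) [+--] → (-0.1092, 0.1092, -1.28084)–(-1.14127, 0.1092, -0.685)  len=1.1917
  (v8,v10,v9) [+-+] → (-1.14127, 0.1092, -0.685)–(-1.14127, 0.1092, -0.506688)  len=0.1783
  (v9,v10,v11) [+--] → (-1.14127, 0.1092, -0.506688)–(-1.14127, 0.1092, 0.685)  len=1.1917
  (v9,v11,v3) [+--] → (-1.14127, 0.1092, 0.685)–(-0.1092, 0.1092, 1.28084)  len=1.1917

Chained into 1 loop(s):
  loop 1: 12 segments, perimeter = 7.9560
Total perimeter = 7.956

loops=1 perimeter=7.956


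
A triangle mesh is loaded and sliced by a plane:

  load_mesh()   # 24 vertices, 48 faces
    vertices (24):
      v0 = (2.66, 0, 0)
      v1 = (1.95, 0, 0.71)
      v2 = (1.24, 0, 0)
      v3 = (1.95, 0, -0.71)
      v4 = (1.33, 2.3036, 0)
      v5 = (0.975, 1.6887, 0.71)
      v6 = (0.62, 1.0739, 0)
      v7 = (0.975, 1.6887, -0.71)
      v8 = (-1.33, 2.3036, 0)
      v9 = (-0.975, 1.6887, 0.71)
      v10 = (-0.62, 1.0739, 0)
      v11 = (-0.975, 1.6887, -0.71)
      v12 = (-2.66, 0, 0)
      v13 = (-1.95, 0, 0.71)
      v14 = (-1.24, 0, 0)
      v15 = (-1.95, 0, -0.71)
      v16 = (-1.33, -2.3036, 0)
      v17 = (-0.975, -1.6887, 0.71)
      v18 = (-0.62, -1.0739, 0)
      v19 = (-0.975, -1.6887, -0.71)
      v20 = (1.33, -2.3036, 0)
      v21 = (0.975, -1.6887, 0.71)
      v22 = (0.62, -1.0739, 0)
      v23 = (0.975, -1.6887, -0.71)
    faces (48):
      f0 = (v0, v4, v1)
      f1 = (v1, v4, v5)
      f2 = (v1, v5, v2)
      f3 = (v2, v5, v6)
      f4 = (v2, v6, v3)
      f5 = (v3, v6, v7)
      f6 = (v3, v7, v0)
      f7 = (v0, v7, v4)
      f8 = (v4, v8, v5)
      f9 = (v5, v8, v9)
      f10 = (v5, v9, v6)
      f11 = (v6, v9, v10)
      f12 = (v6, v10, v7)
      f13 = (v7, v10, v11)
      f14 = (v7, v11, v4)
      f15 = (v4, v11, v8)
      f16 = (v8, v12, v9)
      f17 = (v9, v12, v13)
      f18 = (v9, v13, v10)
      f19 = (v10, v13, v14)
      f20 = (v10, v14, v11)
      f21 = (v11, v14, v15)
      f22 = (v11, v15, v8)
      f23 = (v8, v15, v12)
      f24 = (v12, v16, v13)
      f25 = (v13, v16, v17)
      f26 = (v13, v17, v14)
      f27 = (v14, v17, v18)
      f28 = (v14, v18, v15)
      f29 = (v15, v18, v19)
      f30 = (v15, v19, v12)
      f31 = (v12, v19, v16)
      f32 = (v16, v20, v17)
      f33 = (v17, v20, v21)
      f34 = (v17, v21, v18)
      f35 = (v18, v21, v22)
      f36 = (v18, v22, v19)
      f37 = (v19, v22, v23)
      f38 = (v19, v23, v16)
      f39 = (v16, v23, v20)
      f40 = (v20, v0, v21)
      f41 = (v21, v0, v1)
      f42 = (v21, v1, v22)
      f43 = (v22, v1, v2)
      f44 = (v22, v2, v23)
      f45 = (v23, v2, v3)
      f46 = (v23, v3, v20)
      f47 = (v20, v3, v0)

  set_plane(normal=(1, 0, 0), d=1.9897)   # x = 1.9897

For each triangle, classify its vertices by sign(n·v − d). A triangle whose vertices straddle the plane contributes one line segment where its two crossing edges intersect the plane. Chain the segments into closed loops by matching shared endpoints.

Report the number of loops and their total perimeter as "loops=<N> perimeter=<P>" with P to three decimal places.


loops=1 perimeter=5.362

Straddling triangles (6 of 48):
  (v0,v4,v1) [+--] → (1.9897, 1.16098, 0)–(1.9897, 0, 0.6703)  len=1.3406
  (v3,v7,v0) [--+] → (1.9897, 0.671772, -0.282441)–(1.9897, 0, -0.6703)  len=0.7757
  (v0,v7,v4) [+--] → (1.9897, 0.671772, -0.282441)–(1.9897, 1.16098, 0)  len=0.5649
  (v20,v0,v21) [-+-] → (1.9897, -1.16098, 0)–(1.9897, -0.671772, 0.282441)  len=0.5649
  (v21,v0,v1) [-+-] → (1.9897, -0.671772, 0.282441)–(1.9897, 0, 0.6703)  len=0.7757
  (v20,v3,v0) [--+] → (1.9897, 0, -0.6703)–(1.9897, -1.16098, 0)  len=1.3406

Chained into 1 loop(s):
  loop 1: 6 segments, perimeter = 5.3624
Total perimeter = 5.362
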